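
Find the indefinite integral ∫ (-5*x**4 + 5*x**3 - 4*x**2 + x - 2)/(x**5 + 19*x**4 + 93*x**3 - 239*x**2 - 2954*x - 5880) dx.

-2597*log(x - 5)/14256 + 835*log(x + 4)/81 - 3856*log(x + 6)/11 + 144901*log(x + 7)/432 - 13925/(36*x + 252) + C

Factor the denominator: (x - 5)*(x + 4)*(x + 6)*(x + 7)**2.
Partial-fraction decomposition: 144901/(432*(x + 7)) + 13925/(36*(x + 7)**2) - 3856/(11*(x + 6)) + 835/(81*(x + 4)) - 2597/(14256*(x - 5)).
Integrate each term; A/(x−a) gives A·log|x−a|; A/(x−a)² gives −A/(x−a).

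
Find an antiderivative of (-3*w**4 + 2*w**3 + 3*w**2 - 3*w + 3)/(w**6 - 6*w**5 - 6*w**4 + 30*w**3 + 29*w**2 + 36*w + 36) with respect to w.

-1121*log(w - 6)/2072 + 7*log(w - 3)/25 + log(w + 1)/14 + 43*log(w + 2)/200 - 47*log(w**2 + 1)/3700 - 171*atan(w)/1850 + C

Factor the denominator: (w - 6)*(w - 3)*(w + 1)*(w + 2)*(w**2 + 1).
Partial-fraction decomposition: -(47*w + 171)/(1850*(w**2 + 1)) + 43/(200*(w + 2)) + 1/(14*(w + 1)) + 7/(25*(w - 3)) - 1121/(2072*(w - 6)).
Integrate each term; A/(w−a) gives A·log|w−a|; the (Bw+D)/(w²+p²) term gives a log and an atan.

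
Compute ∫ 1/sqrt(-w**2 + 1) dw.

asin(w) + C

Substitute w = sin(θ), so dw = cos(θ) dθ and the radical becomes sqrt(-w**2 + 1) = cos(θ) by the Pythagorean identity.
Integrate the resulting trig expression in θ, then back-substitute θ = asin(w), sin(θ) = w, cos(θ) = sqrt(-w**2 + 1) (absorbing any constant into C).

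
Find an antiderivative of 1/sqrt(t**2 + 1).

Substitute t = tan(θ), so dt = sec(θ)^2 dθ and the radical becomes sqrt(t**2 + 1) = sec(θ) by the Pythagorean identity.
Integrate the resulting trig expression in θ, then back-substitute tan(θ) = t, sec(θ) = sqrt(t**2 + 1) (absorbing any constant into C).

log(t + sqrt(t**2 + 1)) + C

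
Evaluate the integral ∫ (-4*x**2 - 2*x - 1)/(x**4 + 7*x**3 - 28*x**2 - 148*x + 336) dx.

Factor the denominator: (x - 4)*(x - 2)*(x + 6)*(x + 7).
Partial-fraction decomposition: 61/(33*(x + 7)) - 133/(80*(x + 6)) + 7/(48*(x - 2)) - 73/(220*(x - 4)).
Integrate each term: A/(x−a) contributes A·log|x−a|.

-73*log(x - 4)/220 + 7*log(x - 2)/48 - 133*log(x + 6)/80 + 61*log(x + 7)/33 + C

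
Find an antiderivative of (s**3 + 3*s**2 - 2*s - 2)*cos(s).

Use integration by parts with u = s**3 + 3*s**2 - 2*s - 2, dv = cos(s) ds, so v = sin(s).
Apply parts 3 times (tabular method): alternate signs, differentiate u down to 0, integrate dv up.

s**3*sin(s) + 3*s**2*sin(s) + 3*s**2*cos(s) - 8*s*sin(s) + 6*s*cos(s) - 8*sin(s) - 8*cos(s) + C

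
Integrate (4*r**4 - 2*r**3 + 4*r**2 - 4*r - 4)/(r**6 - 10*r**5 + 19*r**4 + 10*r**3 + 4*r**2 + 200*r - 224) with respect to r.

4541*log(r - 7)/4293 - 47*log(r - 4)/54 - log(r - 1)/135 - 25*log(r + 2)/324 - 109*log(r**2 + 4)/2120 - 37*atan(r/2)/1060 + C

Factor the denominator: (r - 7)*(r - 4)*(r - 1)*(r + 2)*(r**2 + 4).
Partial-fraction decomposition: -(109*r + 74)/(1060*(r**2 + 4)) - 25/(324*(r + 2)) - 1/(135*(r - 1)) - 47/(54*(r - 4)) + 4541/(4293*(r - 7)).
Integrate each term; A/(r−a) gives A·log|r−a|; the (Br+D)/(r²+p²) term gives a log and an atan.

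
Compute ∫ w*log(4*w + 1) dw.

w**2*log(4*w + 1)/2 - w**2/4 + w/8 - log(4*w + 1)/32 + C

Use integration by parts with u = log(4*w + 1), dv = w dw.
Then du = 4/(4*w + 1) dw and v = w**2/2.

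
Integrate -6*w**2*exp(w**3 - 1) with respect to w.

Let u = w**3 - 1, so du = (3*w**2) dw.
Rewriting, the integral becomes -2·∫ e^u du = -2·e^u.
Substituting back, u = w**3 - 1.

-2*exp(w**3 - 1) + C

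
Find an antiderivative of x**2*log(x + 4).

Use integration by parts with u = log(x + 4), dv = x**2 dx.
Then du = 1/(x + 4) dx and v = x**3/3.

x**3*log(x + 4)/3 - x**3/9 + 2*x**2/3 - 16*x/3 + 64*log(x + 4)/3 + C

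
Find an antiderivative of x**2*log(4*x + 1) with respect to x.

x**3*log(4*x + 1)/3 - x**3/9 + x**2/24 - x/48 + log(4*x + 1)/192 + C

Use integration by parts with u = log(4*x + 1), dv = x**2 dx.
Then du = 4/(4*x + 1) dx and v = x**3/3.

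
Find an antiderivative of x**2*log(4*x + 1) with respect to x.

x**3*log(4*x + 1)/3 - x**3/9 + x**2/24 - x/48 + log(4*x + 1)/192 + C

Use integration by parts with u = log(4*x + 1), dv = x**2 dx.
Then du = 4/(4*x + 1) dx and v = x**3/3.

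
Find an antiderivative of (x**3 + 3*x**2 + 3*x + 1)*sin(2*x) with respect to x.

Use integration by parts with u = x**3 + 3*x**2 + 3*x + 1, dv = sin(2*x) dx, so v = -cos(2*x)/2.
Apply parts 3 times (tabular method): alternate signs, differentiate u down to 0, integrate dv up.

-x**3*cos(2*x)/2 + 3*x**2*sin(2*x)/4 - 3*x**2*cos(2*x)/2 + 3*x*sin(2*x)/2 - 3*x*cos(2*x)/4 + 3*sin(2*x)/8 + cos(2*x)/4 + C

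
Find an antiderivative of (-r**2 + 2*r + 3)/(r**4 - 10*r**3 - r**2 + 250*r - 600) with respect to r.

Factor the denominator: (r - 6)*(r - 5)*(r - 4)*(r + 5).
Partial-fraction decomposition: 16/(495*(r + 5)) - 5/(18*(r - 4)) + 6/(5*(r - 5)) - 21/(22*(r - 6)).
Integrate each term: A/(r−a) contributes A·log|r−a|.

-21*log(r - 6)/22 + 6*log(r - 5)/5 - 5*log(r - 4)/18 + 16*log(r + 5)/495 + C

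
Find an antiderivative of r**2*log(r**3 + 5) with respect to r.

r**3*log(r**3 + 5)/3 - r**3/3 + 5*log(r**3 + 5)/3 + C

Let u = r**3 + 5, so du = (3*r**2) dr.
The integral becomes (1/3)·∫ log(u) du; integrate by parts with u′=log(u), dv′=du.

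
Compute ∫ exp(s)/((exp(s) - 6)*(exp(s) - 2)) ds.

Let u = e^s, du = e^s ds.
The integral becomes ∫ du/((u-6)(u-2)); decompose into partial fractions.

log(exp(s) - 6)/4 - log(exp(s) - 2)/4 + C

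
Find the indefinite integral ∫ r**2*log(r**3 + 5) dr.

r**3*log(r**3 + 5)/3 - r**3/3 + 5*log(r**3 + 5)/3 + C

Let u = r**3 + 5, so du = (3*r**2) dr.
The integral becomes (1/3)·∫ log(u) du; integrate by parts with u′=log(u), dv′=du.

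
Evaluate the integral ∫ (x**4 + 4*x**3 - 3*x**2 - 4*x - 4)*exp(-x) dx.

Use integration by parts with u = x**4 + 4*x**3 - 3*x**2 - 4*x - 4, dv = exp(-x) dx, so v = -exp(-x).
Apply parts 4 times (tabular method): alternate signs, differentiate u down to 0, integrate dv up.

(-x**4 - 8*x**3 - 21*x**2 - 38*x - 34)*exp(-x) + C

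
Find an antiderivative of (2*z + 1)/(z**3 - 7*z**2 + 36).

Factor the denominator: (z - 6)*(z - 3)*(z + 2).
Partial-fraction decomposition: -3/(40*(z + 2)) - 7/(15*(z - 3)) + 13/(24*(z - 6)).
Integrate each term: A/(z−a) contributes A·log|z−a|.

13*log(z - 6)/24 - 7*log(z - 3)/15 - 3*log(z + 2)/40 + C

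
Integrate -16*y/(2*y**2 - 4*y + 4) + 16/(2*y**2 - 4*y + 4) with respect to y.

Let u = 2*y**2 - 4*y + 4, so du = (4*y - 4) dy.
Rewriting, the integral becomes -4·∫ 1/u du = -4·log(u).
Substituting back, u = 2*y**2 - 4*y + 4.

-4*log(2*y**2 - 4*y + 4) + C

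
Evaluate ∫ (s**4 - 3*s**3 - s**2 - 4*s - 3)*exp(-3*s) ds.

(-27*s**4 + 45*s**3 + 72*s**2 + 156*s + 133)*exp(-3*s)/81 + C

Use integration by parts with u = s**4 - 3*s**3 - s**2 - 4*s - 3, dv = exp(-3*s) ds, so v = -exp(-3*s)/3.
Apply parts 4 times (tabular method): alternate signs, differentiate u down to 0, integrate dv up.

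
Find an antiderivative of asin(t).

t*asin(t) + sqrt(-t**2 + 1) + C

Use integration by parts with u = arcsin(t), dv = dt.
Then du = 1/sqrt(-t**2 + 1) dt.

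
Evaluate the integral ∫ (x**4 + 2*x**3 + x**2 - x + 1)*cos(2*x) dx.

x**4*sin(2*x)/2 + x**3*sin(2*x) + x**3*cos(2*x) - x**2*sin(2*x) + 3*x**2*cos(2*x)/2 - 2*x*sin(2*x) - x*cos(2*x) + sin(2*x) - cos(2*x) + C

Use integration by parts with u = x**4 + 2*x**3 + x**2 - x + 1, dv = cos(2*x) dx, so v = sin(2*x)/2.
Apply parts 4 times (tabular method): alternate signs, differentiate u down to 0, integrate dv up.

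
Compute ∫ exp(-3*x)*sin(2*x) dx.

Let I denote the integral. Integrate by parts with u = sin(2*x), dv = exp(-3*x) dx, so v = -exp(-3*x)/3: I = -exp(-3*x)*sin(2*x)/3 + (2/3)·∫ exp(-3*x)*cos(2*x) dx.
Apply parts again with u = cos(2*x), dv = exp(-3*x) dx: ∫ exp(-3*x)*cos(2*x) dx = -exp(-3*x)*cos(2*x)/3 − (2/3)·I. Substituting back brings back I: I = -exp(-3*x)*sin(2*x)/3 - 2*exp(-3*x)*cos(2*x)/9 − (4/9)·I.
Solving for I: (1 + 4/9)·I equals the remaining terms, so I = (9/13)·(-exp(-3*x)*sin(2*x)/3 - 2*exp(-3*x)*cos(2*x)/9).

-3*exp(-3*x)*sin(2*x)/13 - 2*exp(-3*x)*cos(2*x)/13 + C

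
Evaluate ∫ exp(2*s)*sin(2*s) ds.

Let I denote the integral. Integrate by parts with u = sin(2*s), dv = exp(2*s) ds, so v = exp(2*s)/2: I = exp(2*s)*sin(2*s)/2 − ∫ exp(2*s)*cos(2*s) ds.
Apply parts again with u = cos(2*s), dv = exp(2*s) ds: ∫ exp(2*s)*cos(2*s) ds = exp(2*s)*cos(2*s)/2 + I. Substituting back brings back I: I = exp(2*s)*sin(2*s)/2 - exp(2*s)*cos(2*s)/2 − I.
Solving for I: (1 + 1)·I equals the remaining terms, so I = (1/2)·(exp(2*s)*sin(2*s)/2 - exp(2*s)*cos(2*s)/2).

exp(2*s)*sin(2*s)/4 - exp(2*s)*cos(2*s)/4 + C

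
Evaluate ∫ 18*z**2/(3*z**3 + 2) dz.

2*log(3*z**3 + 2) + C

Let u = 3*z**3 + 2, so du = (9*z**2) dz.
Rewriting, the integral becomes 2·∫ 1/u du = 2·log(u).
Substituting back, u = 3*z**3 + 2.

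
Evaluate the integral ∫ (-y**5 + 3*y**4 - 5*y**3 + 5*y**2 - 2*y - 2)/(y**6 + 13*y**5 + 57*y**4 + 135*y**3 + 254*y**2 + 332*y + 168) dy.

7*log(y + 1)/30 - 71*log(y + 2)/20 + 335*log(y + 3)/52 - 12991*log(y + 7)/3180 - 557*log(y**2 + 4)/27560 - 939*atan(y/2)/13780 + C

Factor the denominator: (y + 1)*(y + 2)*(y + 3)*(y + 7)*(y**2 + 4).
Partial-fraction decomposition: -(557*y + 1878)/(13780*(y**2 + 4)) - 12991/(3180*(y + 7)) + 335/(52*(y + 3)) - 71/(20*(y + 2)) + 7/(30*(y + 1)).
Integrate each term; A/(y−a) gives A·log|y−a|; the (By+D)/(y²+p²) term gives a log and an atan.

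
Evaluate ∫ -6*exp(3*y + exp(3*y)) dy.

-2*exp(exp(3*y)) + C

Let u = exp(3*y), so du = (3*exp(3*y)) dy.
Rewriting, the integral becomes -2·∫ e^u du = -2·e^u.
Substituting back, u = exp(3*y).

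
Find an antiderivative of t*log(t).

t**2*log(t)/2 - t**2/4 + C

Use integration by parts with u = log(t), dv = t dt.
Then du = 1/t dt and v = t**2/2.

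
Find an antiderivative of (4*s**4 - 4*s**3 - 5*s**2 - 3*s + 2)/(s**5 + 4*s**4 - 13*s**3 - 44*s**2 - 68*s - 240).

Factor the denominator: (s - 4)*(s + 3)*(s + 5)*(s**2 + 4).
Partial-fraction decomposition: (409*s - 3814)/(3770*(s**2 + 4)) + 482/(87*(s + 5)) - 199/(91*(s + 3)) + 113/(210*(s - 4)).
Integrate each term; A/(s−a) gives A·log|s−a|; the (Bs+D)/(s²+p²) term gives a log and an atan.

113*log(s - 4)/210 - 199*log(s + 3)/91 + 482*log(s + 5)/87 + 409*log(s**2 + 4)/7540 - 1907*atan(s/2)/3770 + C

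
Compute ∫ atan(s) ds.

s*atan(s) - log(s**2 + 1)/2 + C

Use integration by parts with u = arctan(s), dv = ds.
Then du = 1/(s**2 + 1) ds.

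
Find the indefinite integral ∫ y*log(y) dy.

Use integration by parts with u = log(y), dv = y dy.
Then du = 1/y dy and v = y**2/2.

y**2*log(y)/2 - y**2/4 + C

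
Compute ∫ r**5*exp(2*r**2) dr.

Let u = r², du = 2r dr; rewrite as (1/2)∫ u^2·exp(2u) du.
Now integrate by parts 2 times.

(2*r**4 - 2*r**2 + 1)*exp(2*r**2)/8 + C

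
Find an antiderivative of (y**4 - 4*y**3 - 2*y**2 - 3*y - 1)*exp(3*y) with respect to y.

Use integration by parts with u = y**4 - 4*y**3 - 2*y**2 - 3*y - 1, dv = exp(3*y) dy, so v = exp(3*y)/3.
Apply parts 4 times (tabular method): alternate signs, differentiate u down to 0, integrate dv up.

(27*y**4 - 144*y**3 + 90*y**2 - 141*y + 20)*exp(3*y)/81 + C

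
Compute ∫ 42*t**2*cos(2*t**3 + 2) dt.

Let u = 2*t**3 + 2, so du = (6*t**2) dt.
Rewriting, the integral becomes 7·∫ cos(u) du = 7·sin(u).
Substituting back, u = 2*t**3 + 2.

7*sin(2*t**3 + 2) + C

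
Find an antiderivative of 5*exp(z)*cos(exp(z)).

5*sin(exp(z)) + C

Let u = exp(z), so du = (exp(z)) dz.
Rewriting, the integral becomes 5·∫ cos(u) du = 5·sin(u).
Substituting back, u = exp(z).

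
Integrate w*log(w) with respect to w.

w**2*log(w)/2 - w**2/4 + C

Use integration by parts with u = log(w), dv = w dw.
Then du = 1/w dw and v = w**2/2.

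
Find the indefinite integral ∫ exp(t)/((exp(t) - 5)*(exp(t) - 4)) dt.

Let u = e^t, du = e^t dt.
The integral becomes ∫ du/((u-4)(u-5)); decompose into partial fractions.

log(exp(t) - 5) - log(exp(t) - 4) + C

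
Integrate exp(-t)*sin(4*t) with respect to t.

-exp(-t)*sin(4*t)/17 - 4*exp(-t)*cos(4*t)/17 + C

Let I denote the integral. Integrate by parts with u = sin(4*t), dv = exp(-t) dt, so v = -exp(-t): I = -exp(-t)*sin(4*t) + 4·∫ exp(-t)*cos(4*t) dt.
Apply parts again with u = cos(4*t), dv = exp(-t) dt: ∫ exp(-t)*cos(4*t) dt = -exp(-t)*cos(4*t) − 4·I. Substituting back brings back I: I = -exp(-t)*sin(4*t) - 4*exp(-t)*cos(4*t) − 16·I.
Solving for I: (1 + 16)·I equals the remaining terms, so I = (1/17)·(-exp(-t)*sin(4*t) - 4*exp(-t)*cos(4*t)).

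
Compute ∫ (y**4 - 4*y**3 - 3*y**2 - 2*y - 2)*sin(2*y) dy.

Use integration by parts with u = y**4 - 4*y**3 - 3*y**2 - 2*y - 2, dv = sin(2*y) dy, so v = -cos(2*y)/2.
Apply parts 4 times (tabular method): alternate signs, differentiate u down to 0, integrate dv up.

-y**4*cos(2*y)/2 + y**3*sin(2*y) + 2*y**3*cos(2*y) - 3*y**2*sin(2*y) + 3*y**2*cos(2*y) - 3*y*sin(2*y) - 2*y*cos(2*y) + sin(2*y) - cos(2*y)/2 + C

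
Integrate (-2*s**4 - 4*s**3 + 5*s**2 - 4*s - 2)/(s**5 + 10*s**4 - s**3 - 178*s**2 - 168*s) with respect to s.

log(s)/84 - 353*log(s - 4)/1100 + 3*log(s + 1)/50 + 763*log(s + 6)/150 - 1053*log(s + 7)/154 + C

Factor the denominator: s*(s - 4)*(s + 1)*(s + 6)*(s + 7).
Partial-fraction decomposition: -1053/(154*(s + 7)) + 763/(150*(s + 6)) + 3/(50*(s + 1)) - 353/(1100*(s - 4)) + 1/(84*s).
Integrate each term: A/(s−a) contributes A·log|s−a|.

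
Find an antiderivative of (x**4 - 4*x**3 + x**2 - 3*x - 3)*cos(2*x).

x**4*sin(2*x)/2 - 2*x**3*sin(2*x) + x**3*cos(2*x) - x**2*sin(2*x) - 3*x**2*cos(2*x) + 3*x*sin(2*x)/2 - x*cos(2*x) - sin(2*x) + 3*cos(2*x)/4 + C

Use integration by parts with u = x**4 - 4*x**3 + x**2 - 3*x - 3, dv = cos(2*x) dx, so v = sin(2*x)/2.
Apply parts 4 times (tabular method): alternate signs, differentiate u down to 0, integrate dv up.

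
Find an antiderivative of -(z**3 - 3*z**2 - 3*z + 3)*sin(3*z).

z**3*cos(3*z)/3 - z**2*sin(3*z)/3 - z**2*cos(3*z) + 2*z*sin(3*z)/3 - 11*z*cos(3*z)/9 + 11*sin(3*z)/27 + 11*cos(3*z)/9 + C

Use integration by parts with u = z**3 - 3*z**2 - 3*z + 3, dv = -sin(3*z) dz, so v = cos(3*z)/3.
Apply parts 3 times (tabular method): alternate signs, differentiate u down to 0, integrate dv up.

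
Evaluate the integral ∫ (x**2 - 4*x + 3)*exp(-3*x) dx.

(-9*x**2 + 30*x - 17)*exp(-3*x)/27 + C

Use integration by parts with u = x**2 - 4*x + 3, dv = exp(-3*x) dx, so v = -exp(-3*x)/3.
Apply parts 2 times (tabular method): alternate signs, differentiate u down to 0, integrate dv up.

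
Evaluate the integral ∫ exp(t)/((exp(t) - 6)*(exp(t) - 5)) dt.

log(exp(t) - 6) - log(exp(t) - 5) + C

Let u = e^t, du = e^t dt.
The integral becomes ∫ du/((u-5)(u-6)); decompose into partial fractions.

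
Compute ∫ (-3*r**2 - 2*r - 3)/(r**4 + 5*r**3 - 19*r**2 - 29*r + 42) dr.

-9*log(r - 3)/25 + log(r - 1)/6 - 11*log(r + 2)/75 + 17*log(r + 7)/50 + C

Factor the denominator: (r - 3)*(r - 1)*(r + 2)*(r + 7).
Partial-fraction decomposition: 17/(50*(r + 7)) - 11/(75*(r + 2)) + 1/(6*(r - 1)) - 9/(25*(r - 3)).
Integrate each term: A/(r−a) contributes A·log|r−a|.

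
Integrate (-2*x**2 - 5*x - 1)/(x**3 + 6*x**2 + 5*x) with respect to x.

Factor the denominator: x*(x + 1)*(x + 5).
Partial-fraction decomposition: -13/(10*(x + 5)) - 1/(2*(x + 1)) - 1/(5*x).
Integrate each term: A/(x−a) contributes A·log|x−a|.

-log(x)/5 - log(x + 1)/2 - 13*log(x + 5)/10 + C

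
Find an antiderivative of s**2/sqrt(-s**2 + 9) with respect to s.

Substitute s = 3·sin(θ), so ds = 3·cos(θ) dθ and the radical becomes sqrt(-s**2 + 9) = 3·cos(θ) by the Pythagorean identity.
Integrate the resulting trig expression in θ, then back-substitute θ = asin(s/3), sin(θ) = s/3, cos(θ) = sqrt(-s**2 + 9)/3 (absorbing any constant into C).

-s*sqrt(-s**2 + 9)/2 + 9*asin(s/3)/2 + C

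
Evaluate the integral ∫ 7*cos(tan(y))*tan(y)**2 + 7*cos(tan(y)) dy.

Let u = tan(y), so du = (tan(y)**2 + 1) dy.
Rewriting, the integral becomes 7·∫ cos(u) du = 7·sin(u).
Substituting back, u = tan(y).

7*sin(tan(y)) + C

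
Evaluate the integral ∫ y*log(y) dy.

Use integration by parts with u = log(y), dv = y dy.
Then du = 1/y dy and v = y**2/2.

y**2*log(y)/2 - y**2/4 + C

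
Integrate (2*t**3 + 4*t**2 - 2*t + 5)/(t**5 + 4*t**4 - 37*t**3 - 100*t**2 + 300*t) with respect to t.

Factor the denominator: t*(t - 5)*(t - 2)*(t + 5)*(t + 6).
Partial-fraction decomposition: -271/(528*(t + 6)) + 27/(70*(t + 5)) - 11/(112*(t - 2)) + 23/(110*(t - 5)) + 1/(60*t).
Integrate each term: A/(t−a) contributes A·log|t−a|.

log(t)/60 + 23*log(t - 5)/110 - 11*log(t - 2)/112 + 27*log(t + 5)/70 - 271*log(t + 6)/528 + C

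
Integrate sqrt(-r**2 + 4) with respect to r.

Substitute r = 2·sin(θ), so dr = 2·cos(θ) dθ and the radical becomes sqrt(-r**2 + 4) = 2·cos(θ) by the Pythagorean identity.
Integrate the resulting trig expression in θ, then back-substitute θ = asin(r/2), sin(θ) = r/2, cos(θ) = sqrt(-r**2 + 4)/2 (absorbing any constant into C).

r*sqrt(-r**2 + 4)/2 + 2*asin(r/2) + C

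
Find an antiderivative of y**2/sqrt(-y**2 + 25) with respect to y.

Substitute y = 5·sin(θ), so dy = 5·cos(θ) dθ and the radical becomes sqrt(-y**2 + 25) = 5·cos(θ) by the Pythagorean identity.
Integrate the resulting trig expression in θ, then back-substitute θ = asin(y/5), sin(θ) = y/5, cos(θ) = sqrt(-y**2 + 25)/5 (absorbing any constant into C).

-y*sqrt(-y**2 + 25)/2 + 25*asin(y/5)/2 + C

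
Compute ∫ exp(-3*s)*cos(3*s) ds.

exp(-3*s)*sin(3*s)/6 - exp(-3*s)*cos(3*s)/6 + C

Let I denote the integral. Integrate by parts with u = cos(3*s), dv = exp(-3*s) ds, so v = -exp(-3*s)/3: I = -exp(-3*s)*cos(3*s)/3 − ∫ exp(-3*s)*sin(3*s) ds.
Apply parts again with u = sin(3*s), dv = exp(-3*s) ds: ∫ exp(-3*s)*sin(3*s) ds = -exp(-3*s)*sin(3*s)/3 + I. Substituting back brings back I: I = exp(-3*s)*sin(3*s)/3 - exp(-3*s)*cos(3*s)/3 − I.
Solving for I: (1 + 1)·I equals the remaining terms, so I = (1/2)·(exp(-3*s)*sin(3*s)/3 - exp(-3*s)*cos(3*s)/3).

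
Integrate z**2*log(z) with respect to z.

z**3*log(z)/3 - z**3/9 + C

Use integration by parts with u = log(z), dv = z**2 dz.
Then du = 1/z dz and v = z**3/3.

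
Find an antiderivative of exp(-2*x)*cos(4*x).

exp(-2*x)*sin(4*x)/5 - exp(-2*x)*cos(4*x)/10 + C

Let I denote the integral. Integrate by parts with u = cos(4*x), dv = exp(-2*x) dx, so v = -exp(-2*x)/2: I = -exp(-2*x)*cos(4*x)/2 − 2·∫ exp(-2*x)*sin(4*x) dx.
Apply parts again with u = sin(4*x), dv = exp(-2*x) dx: ∫ exp(-2*x)*sin(4*x) dx = -exp(-2*x)*sin(4*x)/2 + 2·I. Substituting back brings back I: I = exp(-2*x)*sin(4*x) - exp(-2*x)*cos(4*x)/2 − 4·I.
Solving for I: (1 + 4)·I equals the remaining terms, so I = (1/5)·(exp(-2*x)*sin(4*x) - exp(-2*x)*cos(4*x)/2).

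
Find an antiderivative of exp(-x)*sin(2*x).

Let I denote the integral. Integrate by parts with u = sin(2*x), dv = exp(-x) dx, so v = -exp(-x): I = -exp(-x)*sin(2*x) + 2·∫ exp(-x)*cos(2*x) dx.
Apply parts again with u = cos(2*x), dv = exp(-x) dx: ∫ exp(-x)*cos(2*x) dx = -exp(-x)*cos(2*x) − 2·I. Substituting back brings back I: I = -exp(-x)*sin(2*x) - 2*exp(-x)*cos(2*x) − 4·I.
Solving for I: (1 + 4)·I equals the remaining terms, so I = (1/5)·(-exp(-x)*sin(2*x) - 2*exp(-x)*cos(2*x)).

-exp(-x)*sin(2*x)/5 - 2*exp(-x)*cos(2*x)/5 + C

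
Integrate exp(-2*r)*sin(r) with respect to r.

Let I denote the integral. Integrate by parts with u = sin(r), dv = exp(-2*r) dr, so v = -exp(-2*r)/2: I = -exp(-2*r)*sin(r)/2 + (1/2)·∫ exp(-2*r)*cos(r) dr.
Apply parts again with u = cos(r), dv = exp(-2*r) dr: ∫ exp(-2*r)*cos(r) dr = -exp(-2*r)*cos(r)/2 − (1/2)·I. Substituting back brings back I: I = -exp(-2*r)*sin(r)/2 - exp(-2*r)*cos(r)/4 − (1/4)·I.
Solving for I: (1 + 1/4)·I equals the remaining terms, so I = (4/5)·(-exp(-2*r)*sin(r)/2 - exp(-2*r)*cos(r)/4).

-2*exp(-2*r)*sin(r)/5 - exp(-2*r)*cos(r)/5 + C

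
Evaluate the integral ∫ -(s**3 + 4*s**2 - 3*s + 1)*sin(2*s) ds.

s**3*cos(2*s)/2 - 3*s**2*sin(2*s)/4 + 2*s**2*cos(2*s) - 2*s*sin(2*s) - 9*s*cos(2*s)/4 + 9*sin(2*s)/8 - cos(2*s)/2 + C

Use integration by parts with u = s**3 + 4*s**2 - 3*s + 1, dv = -sin(2*s) ds, so v = cos(2*s)/2.
Apply parts 3 times (tabular method): alternate signs, differentiate u down to 0, integrate dv up.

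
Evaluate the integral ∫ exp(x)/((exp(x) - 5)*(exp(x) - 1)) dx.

Let u = e^x, du = e^x dx.
The integral becomes ∫ du/((u-1)(u-5)); decompose into partial fractions.

log(exp(x) - 5)/4 - log(exp(x) - 1)/4 + C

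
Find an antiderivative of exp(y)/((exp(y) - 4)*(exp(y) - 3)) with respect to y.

log(exp(y) - 4) - log(exp(y) - 3) + C

Let u = e^y, du = e^y dy.
The integral becomes ∫ du/((u-4)(u-3)); decompose into partial fractions.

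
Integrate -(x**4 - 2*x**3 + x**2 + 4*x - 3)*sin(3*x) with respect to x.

Use integration by parts with u = x**4 - 2*x**3 + x**2 + 4*x - 3, dv = -sin(3*x) dx, so v = cos(3*x)/3.
Apply parts 4 times (tabular method): alternate signs, differentiate u down to 0, integrate dv up.

x**4*cos(3*x)/3 - 4*x**3*sin(3*x)/9 - 2*x**3*cos(3*x)/3 + 2*x**2*sin(3*x)/3 - x**2*cos(3*x)/9 + 2*x*sin(3*x)/27 + 16*x*cos(3*x)/9 - 16*sin(3*x)/27 - 79*cos(3*x)/81 + C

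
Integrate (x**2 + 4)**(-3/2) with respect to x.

x/(4*sqrt(x**2 + 4)) + C

Substitute x = 2·tan(θ), so dx = 2·sec(θ)^2 dθ and the radical becomes sqrt(x**2 + 4) = 2·sec(θ) by the Pythagorean identity.
Integrate the resulting trig expression in θ, then back-substitute tan(θ) = x/2, sec(θ) = sqrt(x**2 + 4)/2 (absorbing any constant into C).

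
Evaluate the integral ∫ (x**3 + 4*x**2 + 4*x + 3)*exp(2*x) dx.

(4*x**3 + 10*x**2 + 6*x + 9)*exp(2*x)/8 + C

Use integration by parts with u = x**3 + 4*x**2 + 4*x + 3, dv = exp(2*x) dx, so v = exp(2*x)/2.
Apply parts 3 times (tabular method): alternate signs, differentiate u down to 0, integrate dv up.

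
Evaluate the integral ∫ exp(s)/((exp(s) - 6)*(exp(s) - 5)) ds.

Let u = e^s, du = e^s ds.
The integral becomes ∫ du/((u-5)(u-6)); decompose into partial fractions.

log(exp(s) - 6) - log(exp(s) - 5) + C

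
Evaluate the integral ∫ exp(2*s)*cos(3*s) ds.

3*exp(2*s)*sin(3*s)/13 + 2*exp(2*s)*cos(3*s)/13 + C

Let I denote the integral. Integrate by parts with u = cos(3*s), dv = exp(2*s) ds, so v = exp(2*s)/2: I = exp(2*s)*cos(3*s)/2 + (3/2)·∫ exp(2*s)*sin(3*s) ds.
Apply parts again with u = sin(3*s), dv = exp(2*s) ds: ∫ exp(2*s)*sin(3*s) ds = exp(2*s)*sin(3*s)/2 − (3/2)·I. Substituting back brings back I: I = 3*exp(2*s)*sin(3*s)/4 + exp(2*s)*cos(3*s)/2 − (9/4)·I.
Solving for I: (1 + 9/4)·I equals the remaining terms, so I = (4/13)·(3*exp(2*s)*sin(3*s)/4 + exp(2*s)*cos(3*s)/2).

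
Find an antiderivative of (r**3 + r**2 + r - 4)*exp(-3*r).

Use integration by parts with u = r**3 + r**2 + r - 4, dv = exp(-3*r) dr, so v = -exp(-3*r)/3.
Apply parts 3 times (tabular method): alternate signs, differentiate u down to 0, integrate dv up.

(-9*r**3 - 18*r**2 - 21*r + 29)*exp(-3*r)/27 + C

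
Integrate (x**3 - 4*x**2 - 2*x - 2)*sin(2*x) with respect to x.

-x**3*cos(2*x)/2 + 3*x**2*sin(2*x)/4 + 2*x**2*cos(2*x) - 2*x*sin(2*x) + 7*x*cos(2*x)/4 - 7*sin(2*x)/8 + C

Use integration by parts with u = x**3 - 4*x**2 - 2*x - 2, dv = sin(2*x) dx, so v = -cos(2*x)/2.
Apply parts 3 times (tabular method): alternate signs, differentiate u down to 0, integrate dv up.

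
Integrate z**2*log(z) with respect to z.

Use integration by parts with u = log(z), dv = z**2 dz.
Then du = 1/z dz and v = z**3/3.

z**3*log(z)/3 - z**3/9 + C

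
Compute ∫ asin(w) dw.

Use integration by parts with u = arcsin(w), dv = dw.
Then du = 1/sqrt(-w**2 + 1) dw.

w*asin(w) + sqrt(-w**2 + 1) + C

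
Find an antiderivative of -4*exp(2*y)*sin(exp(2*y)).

2*cos(exp(2*y)) + C

Let u = exp(2*y), so du = (2*exp(2*y)) dy.
Rewriting, the integral becomes -2·∫ sin(u) du = -2·-cos(u).
Substituting back, u = exp(2*y).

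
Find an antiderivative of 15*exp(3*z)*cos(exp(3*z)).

Let u = exp(3*z), so du = (3*exp(3*z)) dz.
Rewriting, the integral becomes 5·∫ cos(u) du = 5·sin(u).
Substituting back, u = exp(3*z).

5*sin(exp(3*z)) + C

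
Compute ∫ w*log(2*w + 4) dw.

w**2*log(2*w + 4)/2 - w**2/4 + w - 2*log(w + 2) + C

Use integration by parts with u = log(2*w + 4), dv = w dw.
Then du = 2/(2*w + 4) dw and v = w**2/2.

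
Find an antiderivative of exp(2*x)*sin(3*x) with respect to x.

Let I denote the integral. Integrate by parts with u = sin(3*x), dv = exp(2*x) dx, so v = exp(2*x)/2: I = exp(2*x)*sin(3*x)/2 − (3/2)·∫ exp(2*x)*cos(3*x) dx.
Apply parts again with u = cos(3*x), dv = exp(2*x) dx: ∫ exp(2*x)*cos(3*x) dx = exp(2*x)*cos(3*x)/2 + (3/2)·I. Substituting back brings back I: I = exp(2*x)*sin(3*x)/2 - 3*exp(2*x)*cos(3*x)/4 − (9/4)·I.
Solving for I: (1 + 9/4)·I equals the remaining terms, so I = (4/13)·(exp(2*x)*sin(3*x)/2 - 3*exp(2*x)*cos(3*x)/4).

2*exp(2*x)*sin(3*x)/13 - 3*exp(2*x)*cos(3*x)/13 + C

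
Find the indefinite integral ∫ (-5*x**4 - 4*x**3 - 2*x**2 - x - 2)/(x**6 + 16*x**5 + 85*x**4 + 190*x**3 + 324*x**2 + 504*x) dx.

-log(x)/252 + 157*log(x + 3)/234 - 1421*log(x + 6)/180 + 5363*log(x + 7)/742 - log(x**2 + 4)/6890 + 1657*atan(x/2)/13780 + C

Factor the denominator: x*(x + 3)*(x + 6)*(x + 7)*(x**2 + 4).
Partial-fraction decomposition: -(2*x - 1657)/(6890*(x**2 + 4)) + 5363/(742*(x + 7)) - 1421/(180*(x + 6)) + 157/(234*(x + 3)) - 1/(252*x).
Integrate each term; A/(x−a) gives A·log|x−a|; the (Bx+D)/(x²+p²) term gives a log and an atan.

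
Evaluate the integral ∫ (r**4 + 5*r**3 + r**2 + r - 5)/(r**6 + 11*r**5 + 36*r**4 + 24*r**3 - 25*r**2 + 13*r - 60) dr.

log(r - 1)/80 + 53*log(r + 3)/80 - 57*log(r + 4)/85 - 5*log(r + 5)/104 + 193*log(r**2 + 1)/8840 + 231*atan(r)/4420 + C

Factor the denominator: (r - 1)*(r + 3)*(r + 4)*(r + 5)*(r**2 + 1).
Partial-fraction decomposition: (193*r + 231)/(4420*(r**2 + 1)) - 5/(104*(r + 5)) - 57/(85*(r + 4)) + 53/(80*(r + 3)) + 1/(80*(r - 1)).
Integrate each term; A/(r−a) gives A·log|r−a|; the (Br+D)/(r²+p²) term gives a log and an atan.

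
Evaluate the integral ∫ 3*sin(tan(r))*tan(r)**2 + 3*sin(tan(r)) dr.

-3*cos(tan(r)) + C

Let u = tan(r), so du = (tan(r)**2 + 1) dr.
Rewriting, the integral becomes 3·∫ sin(u) du = 3·-cos(u).
Substituting back, u = tan(r).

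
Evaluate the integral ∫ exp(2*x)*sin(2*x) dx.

exp(2*x)*sin(2*x)/4 - exp(2*x)*cos(2*x)/4 + C

Let I denote the integral. Integrate by parts with u = sin(2*x), dv = exp(2*x) dx, so v = exp(2*x)/2: I = exp(2*x)*sin(2*x)/2 − ∫ exp(2*x)*cos(2*x) dx.
Apply parts again with u = cos(2*x), dv = exp(2*x) dx: ∫ exp(2*x)*cos(2*x) dx = exp(2*x)*cos(2*x)/2 + I. Substituting back brings back I: I = exp(2*x)*sin(2*x)/2 - exp(2*x)*cos(2*x)/2 − I.
Solving for I: (1 + 1)·I equals the remaining terms, so I = (1/2)·(exp(2*x)*sin(2*x)/2 - exp(2*x)*cos(2*x)/2).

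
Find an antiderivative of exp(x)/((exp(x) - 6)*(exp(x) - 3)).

log(exp(x) - 6)/3 - log(exp(x) - 3)/3 + C

Let u = e^x, du = e^x dx.
The integral becomes ∫ du/((u-3)(u-6)); decompose into partial fractions.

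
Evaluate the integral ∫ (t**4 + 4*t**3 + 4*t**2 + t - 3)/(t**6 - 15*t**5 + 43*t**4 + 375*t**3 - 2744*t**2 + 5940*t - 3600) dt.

769*log(t - 6)/40 - 18599*log(t - 5)/1936 - 577*log(t - 4)/60 + log(t - 1)/240 - 27*log(t + 6)/4840 + 1227/(44*t - 220) + C

Factor the denominator: (t - 6)*(t - 5)**2*(t - 4)*(t - 1)*(t + 6).
Partial-fraction decomposition: -27/(4840*(t + 6)) + 1/(240*(t - 1)) - 577/(60*(t - 4)) - 18599/(1936*(t - 5)) - 1227/(44*(t - 5)**2) + 769/(40*(t - 6)).
Integrate each term; A/(t−a) gives A·log|t−a|; A/(t−a)² gives −A/(t−a).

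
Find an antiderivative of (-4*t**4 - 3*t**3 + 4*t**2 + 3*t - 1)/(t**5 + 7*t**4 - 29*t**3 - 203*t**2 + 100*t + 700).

Factor the denominator: (t - 5)*(t - 2)*(t + 2)*(t + 5)*(t + 7).
Partial-fraction decomposition: -8401/(1080*(t + 7)) + 2041/(420*(t + 5)) - 31/(420*(t + 2)) + 67/(756*(t - 2)) - 2761/(2520*(t - 5)).
Integrate each term: A/(t−a) contributes A·log|t−a|.

-2761*log(t - 5)/2520 + 67*log(t - 2)/756 - 31*log(t + 2)/420 + 2041*log(t + 5)/420 - 8401*log(t + 7)/1080 + C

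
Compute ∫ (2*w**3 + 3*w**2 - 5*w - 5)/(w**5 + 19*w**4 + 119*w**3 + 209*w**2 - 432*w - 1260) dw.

13*log(w - 2)/2520 + 17*log(w + 3)/120 - 155*log(w + 5)/28 + 299*log(w + 6)/24 - 509*log(w + 7)/72 + C

Factor the denominator: (w - 2)*(w + 3)*(w + 5)*(w + 6)*(w + 7).
Partial-fraction decomposition: -509/(72*(w + 7)) + 299/(24*(w + 6)) - 155/(28*(w + 5)) + 17/(120*(w + 3)) + 13/(2520*(w - 2)).
Integrate each term: A/(w−a) contributes A·log|w−a|.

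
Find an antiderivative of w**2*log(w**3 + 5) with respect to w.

w**3*log(w**3 + 5)/3 - w**3/3 + 5*log(w**3 + 5)/3 + C

Let u = w**3 + 5, so du = (3*w**2) dw.
The integral becomes (1/3)·∫ log(u) du; integrate by parts with u′=log(u), dv′=du.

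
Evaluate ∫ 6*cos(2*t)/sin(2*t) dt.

Let u = sin(2*t), so du = (2*cos(2*t)) dt.
Rewriting, the integral becomes 3·∫ 1/u du = 3·log(u).
Substituting back, u = sin(2*t).

3*log(sin(2*t)) + C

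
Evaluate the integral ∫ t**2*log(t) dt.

t**3*log(t)/3 - t**3/9 + C

Use integration by parts with u = log(t), dv = t**2 dt.
Then du = 1/t dt and v = t**3/3.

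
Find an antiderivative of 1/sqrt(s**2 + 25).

Substitute s = 5·tan(θ), so ds = 5·sec(θ)^2 dθ and the radical becomes sqrt(s**2 + 25) = 5·sec(θ) by the Pythagorean identity.
Integrate the resulting trig expression in θ, then back-substitute tan(θ) = s/5, sec(θ) = sqrt(s**2 + 25)/5 (absorbing any constant into C).

log(s + sqrt(s**2 + 25)) + C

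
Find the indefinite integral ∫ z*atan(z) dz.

z**2*atan(z)/2 - z/2 + atan(z)/2 + C

Use integration by parts with u = arctan(z), dv = z dz.
Then du = 1/(z**2 + 1) dz.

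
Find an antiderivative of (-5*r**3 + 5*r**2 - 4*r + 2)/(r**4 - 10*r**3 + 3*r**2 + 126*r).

Factor the denominator: r*(r - 7)*(r - 6)*(r + 3).
Partial-fraction decomposition: -97/(135*(r + 3)) + 461/(27*(r - 6)) - 748/(35*(r - 7)) + 1/(63*r).
Integrate each term: A/(r−a) contributes A·log|r−a|.

log(r)/63 - 748*log(r - 7)/35 + 461*log(r - 6)/27 - 97*log(r + 3)/135 + C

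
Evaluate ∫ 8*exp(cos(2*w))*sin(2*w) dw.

Let u = cos(2*w), so du = (-2*sin(2*w)) dw.
Rewriting, the integral becomes -4·∫ e^u du = -4·e^u.
Substituting back, u = cos(2*w).

-4*exp(cos(2*w)) + C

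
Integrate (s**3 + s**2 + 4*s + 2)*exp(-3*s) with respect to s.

Use integration by parts with u = s**3 + s**2 + 4*s + 2, dv = exp(-3*s) ds, so v = -exp(-3*s)/3.
Apply parts 3 times (tabular method): alternate signs, differentiate u down to 0, integrate dv up.

(-9*s**3 - 18*s**2 - 48*s - 34)*exp(-3*s)/27 + C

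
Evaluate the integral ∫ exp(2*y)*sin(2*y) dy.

exp(2*y)*sin(2*y)/4 - exp(2*y)*cos(2*y)/4 + C

Let I denote the integral. Integrate by parts with u = sin(2*y), dv = exp(2*y) dy, so v = exp(2*y)/2: I = exp(2*y)*sin(2*y)/2 − ∫ exp(2*y)*cos(2*y) dy.
Apply parts again with u = cos(2*y), dv = exp(2*y) dy: ∫ exp(2*y)*cos(2*y) dy = exp(2*y)*cos(2*y)/2 + I. Substituting back brings back I: I = exp(2*y)*sin(2*y)/2 - exp(2*y)*cos(2*y)/2 − I.
Solving for I: (1 + 1)·I equals the remaining terms, so I = (1/2)·(exp(2*y)*sin(2*y)/2 - exp(2*y)*cos(2*y)/2).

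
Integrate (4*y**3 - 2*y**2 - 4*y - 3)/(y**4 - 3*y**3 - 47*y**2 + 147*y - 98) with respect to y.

1243*log(y - 7)/420 - 13*log(y - 2)/45 - 5*log(y - 1)/48 + 1445*log(y + 7)/1008 + C

Factor the denominator: (y - 7)*(y - 2)*(y - 1)*(y + 7).
Partial-fraction decomposition: 1445/(1008*(y + 7)) - 5/(48*(y - 1)) - 13/(45*(y - 2)) + 1243/(420*(y - 7)).
Integrate each term: A/(y−a) contributes A·log|y−a|.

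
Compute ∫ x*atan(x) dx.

x**2*atan(x)/2 - x/2 + atan(x)/2 + C

Use integration by parts with u = arctan(x), dv = x dx.
Then du = 1/(x**2 + 1) dx.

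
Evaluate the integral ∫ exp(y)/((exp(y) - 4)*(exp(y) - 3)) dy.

log(exp(y) - 4) - log(exp(y) - 3) + C

Let u = e^y, du = e^y dy.
The integral becomes ∫ du/((u-3)(u-4)); decompose into partial fractions.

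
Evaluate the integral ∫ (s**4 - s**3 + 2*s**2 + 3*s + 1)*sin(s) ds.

-s**4*cos(s) + 4*s**3*sin(s) + s**3*cos(s) - 3*s**2*sin(s) + 10*s**2*cos(s) - 20*s*sin(s) - 9*s*cos(s) + 9*sin(s) - 21*cos(s) + C

Use integration by parts with u = s**4 - s**3 + 2*s**2 + 3*s + 1, dv = sin(s) ds, so v = -cos(s).
Apply parts 4 times (tabular method): alternate signs, differentiate u down to 0, integrate dv up.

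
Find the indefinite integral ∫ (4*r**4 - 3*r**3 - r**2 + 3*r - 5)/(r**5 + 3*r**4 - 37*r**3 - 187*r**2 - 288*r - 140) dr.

4271*log(r - 7)/3888 + log(r + 1)/16 - 902*log(r + 2)/243 + 1415*log(r + 5)/216 - 73/(27*r + 54) + C

Factor the denominator: (r - 7)*(r + 1)*(r + 2)**2*(r + 5).
Partial-fraction decomposition: 1415/(216*(r + 5)) - 902/(243*(r + 2)) + 73/(27*(r + 2)**2) + 1/(16*(r + 1)) + 4271/(3888*(r - 7)).
Integrate each term; A/(r−a) gives A·log|r−a|; A/(r−a)² gives −A/(r−a).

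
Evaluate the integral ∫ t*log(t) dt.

Use integration by parts with u = log(t), dv = t dt.
Then du = 1/t dt and v = t**2/2.

t**2*log(t)/2 - t**2/4 + C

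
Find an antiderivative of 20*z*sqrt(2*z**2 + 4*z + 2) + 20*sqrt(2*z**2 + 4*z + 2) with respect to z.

10*(2*z**2 + 4*z + 2)**(3/2)/3 + C

Let u = 2*z**2 + 4*z + 2, so du = (4*z + 4) dz.
Rewriting, the integral becomes 5·∫ √u du = 5·(2/3)u^(3/2).
Substituting back, u = 2*z**2 + 4*z + 2.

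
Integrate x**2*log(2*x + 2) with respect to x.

Use integration by parts with u = log(2*x + 2), dv = x**2 dx.
Then du = 2/(2*x + 2) dx and v = x**3/3.

x**3*log(2*x + 2)/3 - x**3/9 + x**2/6 - x/3 + log(x + 1)/3 + C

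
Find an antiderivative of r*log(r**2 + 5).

r**2*log(r**2 + 5)/2 - r**2/2 + 5*log(r**2 + 5)/2 + C

Let u = r**2 + 5, so du = (2*r) dr.
The integral becomes (1/2)·∫ log(u) du; integrate by parts with u′=log(u), dv′=du.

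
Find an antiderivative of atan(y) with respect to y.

y*atan(y) - log(y**2 + 1)/2 + C

Use integration by parts with u = arctan(y), dv = dy.
Then du = 1/(y**2 + 1) dy.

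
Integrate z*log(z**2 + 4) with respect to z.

Let u = z**2 + 4, so du = (2*z) dz.
The integral becomes (1/2)·∫ log(u) du; integrate by parts with u′=log(u), dv′=du.

z**2*log(z**2 + 4)/2 - z**2/2 + 2*log(z**2 + 4) + C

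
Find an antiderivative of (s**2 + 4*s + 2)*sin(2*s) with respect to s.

-s**2*cos(2*s)/2 + s*sin(2*s)/2 - 2*s*cos(2*s) + sin(2*s) - 3*cos(2*s)/4 + C

Use integration by parts with u = s**2 + 4*s + 2, dv = sin(2*s) ds, so v = -cos(2*s)/2.
Apply parts 2 times (tabular method): alternate signs, differentiate u down to 0, integrate dv up.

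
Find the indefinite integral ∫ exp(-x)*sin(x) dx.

Let I denote the integral. Integrate by parts with u = sin(x), dv = exp(-x) dx, so v = -exp(-x): I = -exp(-x)*sin(x) + ∫ exp(-x)*cos(x) dx.
Apply parts again with u = cos(x), dv = exp(-x) dx: ∫ exp(-x)*cos(x) dx = -exp(-x)*cos(x) − I. Substituting back brings back I: I = -exp(-x)*sin(x) - exp(-x)*cos(x) − I.
Solving for I: (1 + 1)·I equals the remaining terms, so I = (1/2)·(-exp(-x)*sin(x) - exp(-x)*cos(x)).

-exp(-x)*sin(x)/2 - exp(-x)*cos(x)/2 + C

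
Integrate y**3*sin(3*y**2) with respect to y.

Let u = y², du = 2y dy; rewrite as (1/2)∫ u^1·sin(3u) du.
Now integrate by parts 1 time.

-y**2*cos(3*y**2)/6 + sin(3*y**2)/18 + C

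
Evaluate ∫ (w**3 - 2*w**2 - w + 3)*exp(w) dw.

Use integration by parts with u = w**3 - 2*w**2 - w + 3, dv = exp(w) dw, so v = exp(w).
Apply parts 3 times (tabular method): alternate signs, differentiate u down to 0, integrate dv up.

(w**3 - 5*w**2 + 9*w - 6)*exp(w) + C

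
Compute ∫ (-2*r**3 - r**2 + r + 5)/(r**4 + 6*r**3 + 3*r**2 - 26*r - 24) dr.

-13*log(r - 2)/90 - 5*log(r + 1)/18 + 47*log(r + 3)/10 - 113*log(r + 4)/18 + C

Factor the denominator: (r - 2)*(r + 1)*(r + 3)*(r + 4).
Partial-fraction decomposition: -113/(18*(r + 4)) + 47/(10*(r + 3)) - 5/(18*(r + 1)) - 13/(90*(r - 2)).
Integrate each term: A/(r−a) contributes A·log|r−a|.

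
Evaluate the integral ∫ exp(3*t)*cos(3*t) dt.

Let I denote the integral. Integrate by parts with u = cos(3*t), dv = exp(3*t) dt, so v = exp(3*t)/3: I = exp(3*t)*cos(3*t)/3 + ∫ exp(3*t)*sin(3*t) dt.
Apply parts again with u = sin(3*t), dv = exp(3*t) dt: ∫ exp(3*t)*sin(3*t) dt = exp(3*t)*sin(3*t)/3 − I. Substituting back brings back I: I = exp(3*t)*sin(3*t)/3 + exp(3*t)*cos(3*t)/3 − I.
Solving for I: (1 + 1)·I equals the remaining terms, so I = (1/2)·(exp(3*t)*sin(3*t)/3 + exp(3*t)*cos(3*t)/3).

exp(3*t)*sin(3*t)/6 + exp(3*t)*cos(3*t)/6 + C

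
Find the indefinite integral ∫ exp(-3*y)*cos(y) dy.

exp(-3*y)*sin(y)/10 - 3*exp(-3*y)*cos(y)/10 + C

Let I denote the integral. Integrate by parts with u = cos(y), dv = exp(-3*y) dy, so v = -exp(-3*y)/3: I = -exp(-3*y)*cos(y)/3 − (1/3)·∫ exp(-3*y)*sin(y) dy.
Apply parts again with u = sin(y), dv = exp(-3*y) dy: ∫ exp(-3*y)*sin(y) dy = -exp(-3*y)*sin(y)/3 + (1/3)·I. Substituting back brings back I: I = exp(-3*y)*sin(y)/9 - exp(-3*y)*cos(y)/3 − (1/9)·I.
Solving for I: (1 + 1/9)·I equals the remaining terms, so I = (9/10)·(exp(-3*y)*sin(y)/9 - exp(-3*y)*cos(y)/3).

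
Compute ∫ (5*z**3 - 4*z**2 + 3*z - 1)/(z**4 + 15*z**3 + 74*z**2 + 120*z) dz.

Factor the denominator: z*(z + 4)*(z + 5)*(z + 6).
Partial-fraction decomposition: 1243/(12*(z + 6)) - 741/(5*(z + 5)) + 397/(8*(z + 4)) - 1/(120*z).
Integrate each term: A/(z−a) contributes A·log|z−a|.

-log(z)/120 + 397*log(z + 4)/8 - 741*log(z + 5)/5 + 1243*log(z + 6)/12 + C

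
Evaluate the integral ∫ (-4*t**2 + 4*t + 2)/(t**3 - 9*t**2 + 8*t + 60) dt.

Factor the denominator: (t - 6)*(t - 5)*(t + 2).
Partial-fraction decomposition: -11/(28*(t + 2)) + 78/(7*(t - 5)) - 59/(4*(t - 6)).
Integrate each term: A/(t−a) contributes A·log|t−a|.

-59*log(t - 6)/4 + 78*log(t - 5)/7 - 11*log(t + 2)/28 + C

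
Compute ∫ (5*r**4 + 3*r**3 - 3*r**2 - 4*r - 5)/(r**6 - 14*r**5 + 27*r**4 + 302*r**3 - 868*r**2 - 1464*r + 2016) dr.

Factor the denominator: (r - 7)*(r - 6)**2*(r - 1)*(r + 2)*(r + 4).
Partial-fraction decomposition: -1051/(11000*(r + 4)) + 47/(3456*(r + 2)) + 2/(1125*(r - 1)) - 344953/(16000*(r - 6)) - 6991/(400*(r - 6)**2) + 6427/(297*(r - 7)).
Integrate each term; A/(r−a) gives A·log|r−a|; A/(r−a)² gives −A/(r−a).

6427*log(r - 7)/297 - 344953*log(r - 6)/16000 + 2*log(r - 1)/1125 + 47*log(r + 2)/3456 - 1051*log(r + 4)/11000 + 6991/(400*r - 2400) + C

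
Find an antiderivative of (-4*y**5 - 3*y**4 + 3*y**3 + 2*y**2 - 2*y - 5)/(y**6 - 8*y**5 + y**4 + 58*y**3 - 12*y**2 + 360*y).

Factor the denominator: y*(y - 6)*(y - 5)*(y + 3)*(y**2 + 4).
Partial-fraction decomposition: (2629*y - 19886)/(30160*(y**2 + 4)) - 667/(2808*(y + 3)) + 2793/(232*(y - 5)) - 34289/(2160*(y - 6)) - 1/(72*y).
Integrate each term; A/(y−a) gives A·log|y−a|; the (By+D)/(y²+p²) term gives a log and an atan.

-log(y)/72 - 34289*log(y - 6)/2160 + 2793*log(y - 5)/232 - 667*log(y + 3)/2808 + 2629*log(y**2 + 4)/60320 - 9943*atan(y/2)/30160 + C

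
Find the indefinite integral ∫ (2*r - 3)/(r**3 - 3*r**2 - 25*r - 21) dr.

Factor the denominator: (r - 7)*(r + 1)*(r + 3).
Partial-fraction decomposition: -9/(20*(r + 3)) + 5/(16*(r + 1)) + 11/(80*(r - 7)).
Integrate each term: A/(r−a) contributes A·log|r−a|.

11*log(r - 7)/80 + 5*log(r + 1)/16 - 9*log(r + 3)/20 + C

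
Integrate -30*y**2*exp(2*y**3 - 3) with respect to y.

Let u = 2*y**3 - 3, so du = (6*y**2) dy.
Rewriting, the integral becomes -5·∫ e^u du = -5·e^u.
Substituting back, u = 2*y**3 - 3.

-5*exp(2*y**3 - 3) + C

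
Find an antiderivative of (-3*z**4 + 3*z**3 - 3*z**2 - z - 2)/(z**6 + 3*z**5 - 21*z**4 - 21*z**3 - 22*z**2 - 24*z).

Factor the denominator: z*(z - 4)*(z + 1)*(z + 6)*(z**2 + 1).
Partial-fraction decomposition: -(73*z - 31)/(629*(z**2 + 1)) + 232/(555*(z + 6)) - 1/(5*(z + 1)) - 63/(340*(z - 4)) + 1/(12*z).
Integrate each term; A/(z−a) gives A·log|z−a|; the (Bz+D)/(z²+p²) term gives a log and an atan.

log(z)/12 - 63*log(z - 4)/340 - log(z + 1)/5 + 232*log(z + 6)/555 - 73*log(z**2 + 1)/1258 + 31*atan(z)/629 + C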